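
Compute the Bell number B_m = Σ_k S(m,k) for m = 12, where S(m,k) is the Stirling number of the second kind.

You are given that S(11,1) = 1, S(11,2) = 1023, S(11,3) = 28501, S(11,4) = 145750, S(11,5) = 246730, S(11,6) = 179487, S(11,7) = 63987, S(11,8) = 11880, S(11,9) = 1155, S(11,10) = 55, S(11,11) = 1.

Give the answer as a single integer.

r12: T_12,1=1×1+0=1; T_12,2=2×1023+1=2047; T_12,3=3×28501+1023=86526; T_12,4=4×145750+28501=611501; T_12,5=5×246730+145750=1379400; T_12,6=6×179487+246730=1323652; T_12,7=7×63987+179487=627396; T_12,8=8×11880+63987=159027; T_12,9=9×1155+11880=22275; T_12,10=10×55+1155=1705; T_12,11=11×1+55=66; T_12,12=12×0+1=1
B_12 = ΣS(12,k) = 1+2047+86526+611501+1379400+1323652+627396+159027+22275+1705+66+1 = 4213597

4213597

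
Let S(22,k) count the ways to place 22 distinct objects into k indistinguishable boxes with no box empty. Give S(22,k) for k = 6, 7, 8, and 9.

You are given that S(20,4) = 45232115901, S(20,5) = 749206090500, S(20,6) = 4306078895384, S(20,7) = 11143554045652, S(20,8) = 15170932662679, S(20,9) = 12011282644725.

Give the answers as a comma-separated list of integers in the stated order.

163305339345225, 602762379967440, 1142399079991620, 1241963303533920

i=21: T(21,5)=45232115901+5·749206090500=3791262568401 | T(21,6)=749206090500+6·4306078895384=26585679462804 | T(21,7)=4306078895384+7·11143554045652=82310957214948 | T(21,8)=11143554045652+8·15170932662679=132511015347084 | T(21,9)=15170932662679+9·12011282644725=123272476465204
i=22: T(22,6)=3791262568401+6·26585679462804=163305339345225 | T(22,7)=26585679462804+7·82310957214948=602762379967440 | T(22,8)=82310957214948+8·132511015347084=1142399079991620 | T(22,9)=132511015347084+9·123272476465204=1241963303533920
Read S(22,6) = 163305339345225, S(22,7) = 602762379967440, S(22,8) = 1142399079991620, S(22,9) = 1241963303533920.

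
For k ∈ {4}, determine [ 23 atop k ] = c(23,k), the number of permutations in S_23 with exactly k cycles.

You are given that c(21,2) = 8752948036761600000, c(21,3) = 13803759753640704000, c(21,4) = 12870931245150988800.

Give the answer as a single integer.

[22] T[22,3]:21*13803759753640704000+8752948036761600000=298631902863216384000 · T[22,4]:21*12870931245150988800+13803759753640704000=284093315901811468800
[23] T[23,4]:22*284093315901811468800+298631902863216384000=6548684852703068697600
Read c(23,4) = 6548684852703068697600.

6548684852703068697600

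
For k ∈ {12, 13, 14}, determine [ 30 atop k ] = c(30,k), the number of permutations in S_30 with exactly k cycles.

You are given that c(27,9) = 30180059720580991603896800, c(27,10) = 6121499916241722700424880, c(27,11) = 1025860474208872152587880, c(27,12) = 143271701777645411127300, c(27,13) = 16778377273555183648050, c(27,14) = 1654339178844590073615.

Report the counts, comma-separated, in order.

6097272817323042122728617800, 796974693974455191377937300, 88776380550648116217781890

r28: T_28,10=27×6121499916241722700424880+30180059720580991603896800=195460557459107504515368560; T_28,11=27×1025860474208872152587880+6121499916241722700424880=33819732719881270820297640; T_28,12=27×143271701777645411127300+1025860474208872152587880=4894196422205298253024980; T_28,13=27×16778377273555183648050+143271701777645411127300=596287888163635369624650; T_28,14=27×1654339178844590073615+16778377273555183648050=61445535102359115635655
r29: T_29,11=28×33819732719881270820297640+195460557459107504515368560=1142413073615783087483702480; T_29,12=28×4894196422205298253024980+33819732719881270820297640=170857232541629621904997080; T_29,13=28×596287888163635369624650+4894196422205298253024980=21590257290787088602515180; T_29,14=28×61445535102359115635655+596287888163635369624650=2316762871029690607422990
r30: T_30,12=29×170857232541629621904997080+1142413073615783087483702480=6097272817323042122728617800; T_30,13=29×21590257290787088602515180+170857232541629621904997080=796974693974455191377937300; T_30,14=29×2316762871029690607422990+21590257290787088602515180=88776380550648116217781890
Read c(30,12) = 6097272817323042122728617800, c(30,13) = 796974693974455191377937300, c(30,14) = 88776380550648116217781890.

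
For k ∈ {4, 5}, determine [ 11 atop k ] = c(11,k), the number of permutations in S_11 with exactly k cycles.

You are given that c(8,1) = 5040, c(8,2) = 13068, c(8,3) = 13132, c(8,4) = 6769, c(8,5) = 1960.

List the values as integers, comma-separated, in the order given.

8409500, 3416930

i=9: T(9,2)=5040+8·13068=109584 | T(9,3)=13068+8·13132=118124 | T(9,4)=13132+8·6769=67284 | T(9,5)=6769+8·1960=22449
i=10: T(10,3)=109584+9·118124=1172700 | T(10,4)=118124+9·67284=723680 | T(10,5)=67284+9·22449=269325
i=11: T(11,4)=1172700+10·723680=8409500 | T(11,5)=723680+10·269325=3416930
Read c(11,4) = 8409500, c(11,5) = 3416930.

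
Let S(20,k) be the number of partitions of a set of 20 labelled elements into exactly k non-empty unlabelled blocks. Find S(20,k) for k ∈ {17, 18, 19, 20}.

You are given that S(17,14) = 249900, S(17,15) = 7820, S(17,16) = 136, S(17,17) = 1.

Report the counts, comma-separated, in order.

741285, 15675, 190, 1

r18: T_18,15=15×7820+249900=367200; T_18,16=16×136+7820=9996; T_18,17=17×1+136=153; T_18,18=18×0+1=1
r19: T_19,16=16×9996+367200=527136; T_19,17=17×153+9996=12597; T_19,18=18×1+153=171; T_19,19=19×0+1=1
r20: T_20,17=17×12597+527136=741285; T_20,18=18×171+12597=15675; T_20,19=19×1+171=190; T_20,20=20×0+1=1
Read S(20,17) = 741285, S(20,18) = 15675, S(20,19) = 190, S(20,20) = 1.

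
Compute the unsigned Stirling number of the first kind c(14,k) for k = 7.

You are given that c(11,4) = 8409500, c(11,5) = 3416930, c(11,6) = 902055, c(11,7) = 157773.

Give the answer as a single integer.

790943153

row 12: T[12][5]=11·3416930+8409500=45995730  T[12][6]=11·902055+3416930=13339535  T[12][7]=11·157773+902055=2637558
row 13: T[13][6]=12·13339535+45995730=206070150  T[13][7]=12·2637558+13339535=44990231
row 14: T[14][7]=13·44990231+206070150=790943153
Read c(14,7) = 790943153.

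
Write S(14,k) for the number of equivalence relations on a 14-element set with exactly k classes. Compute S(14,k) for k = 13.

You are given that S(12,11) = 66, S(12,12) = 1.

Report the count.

row 13: T[13][12]=12·1+66=78  T[13][13]=13·0+1=1
row 14: T[14][13]=13·1+78=91
Read S(14,13) = 91.

91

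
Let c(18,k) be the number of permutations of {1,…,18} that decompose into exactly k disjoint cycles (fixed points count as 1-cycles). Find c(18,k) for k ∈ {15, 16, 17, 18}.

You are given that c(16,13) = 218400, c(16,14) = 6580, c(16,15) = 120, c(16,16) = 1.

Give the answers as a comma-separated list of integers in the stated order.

row 17: T[17][14]=16·6580+218400=323680  T[17][15]=16·120+6580=8500  T[17][16]=16·1+120=136  T[17][17]=16·0+1=1
row 18: T[18][15]=17·8500+323680=468180  T[18][16]=17·136+8500=10812  T[18][17]=17·1+136=153  T[18][18]=17·0+1=1
Read c(18,15) = 468180, c(18,16) = 10812, c(18,17) = 153, c(18,18) = 1.

468180, 10812, 153, 1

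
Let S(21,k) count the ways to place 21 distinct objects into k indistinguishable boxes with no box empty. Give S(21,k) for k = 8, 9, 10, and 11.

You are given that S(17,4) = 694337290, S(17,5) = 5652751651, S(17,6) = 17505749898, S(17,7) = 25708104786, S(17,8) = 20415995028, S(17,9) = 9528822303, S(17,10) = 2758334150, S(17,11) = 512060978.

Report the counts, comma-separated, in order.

132511015347084, 123272476465204, 71187132291275, 26826851689001

r18: T_18,5=5×5652751651+694337290=28958095545; T_18,6=6×17505749898+5652751651=110687251039; T_18,7=7×25708104786+17505749898=197462483400; T_18,8=8×20415995028+25708104786=189036065010; T_18,9=9×9528822303+20415995028=106175395755; T_18,10=10×2758334150+9528822303=37112163803; T_18,11=11×512060978+2758334150=8391004908
r19: T_19,6=6×110687251039+28958095545=693081601779; T_19,7=7×197462483400+110687251039=1492924634839; T_19,8=8×189036065010+197462483400=1709751003480; T_19,9=9×106175395755+189036065010=1144614626805; T_19,10=10×37112163803+106175395755=477297033785; T_19,11=11×8391004908+37112163803=129413217791
r20: T_20,7=7×1492924634839+693081601779=11143554045652; T_20,8=8×1709751003480+1492924634839=15170932662679; T_20,9=9×1144614626805+1709751003480=12011282644725; T_20,10=10×477297033785+1144614626805=5917584964655; T_20,11=11×129413217791+477297033785=1900842429486
r21: T_21,8=8×15170932662679+11143554045652=132511015347084; T_21,9=9×12011282644725+15170932662679=123272476465204; T_21,10=10×5917584964655+12011282644725=71187132291275; T_21,11=11×1900842429486+5917584964655=26826851689001
Read S(21,8) = 132511015347084, S(21,9) = 123272476465204, S(21,10) = 71187132291275, S(21,11) = 26826851689001.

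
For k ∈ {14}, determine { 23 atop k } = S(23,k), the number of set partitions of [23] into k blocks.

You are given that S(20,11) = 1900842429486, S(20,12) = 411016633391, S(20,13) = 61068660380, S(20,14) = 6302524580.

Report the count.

68629175807115

[21] T[21,12]:12*411016633391+1900842429486=6833042030178 · T[21,13]:13*61068660380+411016633391=1204909218331 · T[21,14]:14*6302524580+61068660380=149304004500
[22] T[22,13]:13*1204909218331+6833042030178=22496861868481 · T[22,14]:14*149304004500+1204909218331=3295165281331
[23] T[23,14]:14*3295165281331+22496861868481=68629175807115
Read S(23,14) = 68629175807115.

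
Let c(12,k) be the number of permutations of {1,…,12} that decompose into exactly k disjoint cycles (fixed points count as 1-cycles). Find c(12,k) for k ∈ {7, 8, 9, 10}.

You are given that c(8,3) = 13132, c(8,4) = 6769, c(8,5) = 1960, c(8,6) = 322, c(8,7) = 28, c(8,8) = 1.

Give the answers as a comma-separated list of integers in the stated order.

i=9: T(9,4)=13132+8·6769=67284 | T(9,5)=6769+8·1960=22449 | T(9,6)=1960+8·322=4536 | T(9,7)=322+8·28=546 | T(9,8)=28+8·1=36 | T(9,9)=1+8·0=1
i=10: T(10,5)=67284+9·22449=269325 | T(10,6)=22449+9·4536=63273 | T(10,7)=4536+9·546=9450 | T(10,8)=546+9·36=870 | T(10,9)=36+9·1=45 | T(10,10)=1+9·0=1
i=11: T(11,6)=269325+10·63273=902055 | T(11,7)=63273+10·9450=157773 | T(11,8)=9450+10·870=18150 | T(11,9)=870+10·45=1320 | T(11,10)=45+10·1=55
i=12: T(12,7)=902055+11·157773=2637558 | T(12,8)=157773+11·18150=357423 | T(12,9)=18150+11·1320=32670 | T(12,10)=1320+11·55=1925
Read c(12,7) = 2637558, c(12,8) = 357423, c(12,9) = 32670, c(12,10) = 1925.

2637558, 357423, 32670, 1925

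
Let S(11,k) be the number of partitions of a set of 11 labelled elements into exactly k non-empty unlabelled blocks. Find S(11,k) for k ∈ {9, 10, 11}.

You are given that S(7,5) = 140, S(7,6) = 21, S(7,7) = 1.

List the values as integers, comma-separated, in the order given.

row 8: T[8][6]=6·21+140=266  T[8][7]=7·1+21=28  T[8][8]=8·0+1=1
row 9: T[9][7]=7·28+266=462  T[9][8]=8·1+28=36  T[9][9]=9·0+1=1
row 10: T[10][8]=8·36+462=750  T[10][9]=9·1+36=45  T[10][10]=10·0+1=1
row 11: T[11][9]=9·45+750=1155  T[11][10]=10·1+45=55  T[11][11]=11·0+1=1
Read S(11,9) = 1155, S(11,10) = 55, S(11,11) = 1.

1155, 55, 1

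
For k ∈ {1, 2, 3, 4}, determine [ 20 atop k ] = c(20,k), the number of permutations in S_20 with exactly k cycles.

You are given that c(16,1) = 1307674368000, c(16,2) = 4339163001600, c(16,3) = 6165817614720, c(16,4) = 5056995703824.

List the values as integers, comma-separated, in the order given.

121645100408832000, 431565146817638400, 668609730341153280, 610116075740491776

i=17: T(17,1)=0+16·1307674368000=20922789888000 | T(17,2)=1307674368000+16·4339163001600=70734282393600 | T(17,3)=4339163001600+16·6165817614720=102992244837120 | T(17,4)=6165817614720+16·5056995703824=87077748875904
i=18: T(18,1)=0+17·20922789888000=355687428096000 | T(18,2)=20922789888000+17·70734282393600=1223405590579200 | T(18,3)=70734282393600+17·102992244837120=1821602444624640 | T(18,4)=102992244837120+17·87077748875904=1583313975727488
i=19: T(19,1)=0+18·355687428096000=6402373705728000 | T(19,2)=355687428096000+18·1223405590579200=22376988058521600 | T(19,3)=1223405590579200+18·1821602444624640=34012249593822720 | T(19,4)=1821602444624640+18·1583313975727488=30321254007719424
i=20: T(20,1)=0+19·6402373705728000=121645100408832000 | T(20,2)=6402373705728000+19·22376988058521600=431565146817638400 | T(20,3)=22376988058521600+19·34012249593822720=668609730341153280 | T(20,4)=34012249593822720+19·30321254007719424=610116075740491776
Read c(20,1) = 121645100408832000, c(20,2) = 431565146817638400, c(20,3) = 668609730341153280, c(20,4) = 610116075740491776.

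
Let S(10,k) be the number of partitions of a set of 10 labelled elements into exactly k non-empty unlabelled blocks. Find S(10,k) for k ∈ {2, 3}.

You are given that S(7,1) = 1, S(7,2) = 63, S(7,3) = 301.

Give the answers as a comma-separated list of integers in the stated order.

511, 9330

[8] T[8,1]:1*1+0=1 · T[8,2]:2*63+1=127 · T[8,3]:3*301+63=966
[9] T[9,1]:1*1+0=1 · T[9,2]:2*127+1=255 · T[9,3]:3*966+127=3025
[10] T[10,2]:2*255+1=511 · T[10,3]:3*3025+255=9330
Read S(10,2) = 511, S(10,3) = 9330.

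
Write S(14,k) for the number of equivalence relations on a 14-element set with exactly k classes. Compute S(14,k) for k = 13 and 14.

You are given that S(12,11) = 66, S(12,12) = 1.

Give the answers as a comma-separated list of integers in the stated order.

91, 1

@13  (13,12):1·12+66→78, (13,13):0·13+1→1
@14  (14,13):1·13+78→91, (14,14):0·14+1→1
Read S(14,13) = 91, S(14,14) = 1.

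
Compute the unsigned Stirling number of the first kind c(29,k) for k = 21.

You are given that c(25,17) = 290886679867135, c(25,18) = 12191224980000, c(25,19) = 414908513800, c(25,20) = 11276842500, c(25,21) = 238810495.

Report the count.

row 26: T[26][18]=25·12191224980000+290886679867135=595667304367135  T[26][19]=25·414908513800+12191224980000=22563937825000  T[26][20]=25·11276842500+414908513800=696829576300  T[26][21]=25·238810495+11276842500=17247104875
row 27: T[27][19]=26·22563937825000+595667304367135=1182329687817135  T[27][20]=26·696829576300+22563937825000=40681506808800  T[27][21]=26·17247104875+696829576300=1145254303050
row 28: T[28][20]=27·40681506808800+1182329687817135=2280730371654735  T[28][21]=27·1145254303050+40681506808800=71603372991150
row 29: T[29][21]=28·71603372991150+2280730371654735=4285624815406935
Read c(29,21) = 4285624815406935.

4285624815406935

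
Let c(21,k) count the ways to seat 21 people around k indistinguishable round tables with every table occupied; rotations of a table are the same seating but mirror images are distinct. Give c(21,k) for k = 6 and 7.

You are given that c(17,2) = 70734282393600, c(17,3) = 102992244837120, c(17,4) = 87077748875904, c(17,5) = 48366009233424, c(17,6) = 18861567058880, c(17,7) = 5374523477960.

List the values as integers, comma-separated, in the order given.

i=18: T(18,3)=70734282393600+17·102992244837120=1821602444624640 | T(18,4)=102992244837120+17·87077748875904=1583313975727488 | T(18,5)=87077748875904+17·48366009233424=909299905844112 | T(18,6)=48366009233424+17·18861567058880=369012649234384 | T(18,7)=18861567058880+17·5374523477960=110228466184200
i=19: T(19,4)=1821602444624640+18·1583313975727488=30321254007719424 | T(19,5)=1583313975727488+18·909299905844112=17950712280921504 | T(19,6)=909299905844112+18·369012649234384=7551527592063024 | T(19,7)=369012649234384+18·110228466184200=2353125040549984
i=20: T(20,5)=30321254007719424+19·17950712280921504=371384787345228000 | T(20,6)=17950712280921504+19·7551527592063024=161429736530118960 | T(20,7)=7551527592063024+19·2353125040549984=52260903362512720
i=21: T(21,6)=371384787345228000+20·161429736530118960=3599979517947607200 | T(21,7)=161429736530118960+20·52260903362512720=1206647803780373360
Read c(21,6) = 3599979517947607200, c(21,7) = 1206647803780373360.

3599979517947607200, 1206647803780373360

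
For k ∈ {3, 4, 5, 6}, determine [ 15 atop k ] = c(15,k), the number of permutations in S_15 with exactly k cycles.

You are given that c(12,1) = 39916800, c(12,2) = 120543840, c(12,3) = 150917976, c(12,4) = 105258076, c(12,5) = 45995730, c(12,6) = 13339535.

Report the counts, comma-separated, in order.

r13: T_13,1=12×39916800+0=479001600; T_13,2=12×120543840+39916800=1486442880; T_13,3=12×150917976+120543840=1931559552; T_13,4=12×105258076+150917976=1414014888; T_13,5=12×45995730+105258076=657206836; T_13,6=12×13339535+45995730=206070150
r14: T_14,2=13×1486442880+479001600=19802759040; T_14,3=13×1931559552+1486442880=26596717056; T_14,4=13×1414014888+1931559552=20313753096; T_14,5=13×657206836+1414014888=9957703756; T_14,6=13×206070150+657206836=3336118786
r15: T_15,3=14×26596717056+19802759040=392156797824; T_15,4=14×20313753096+26596717056=310989260400; T_15,5=14×9957703756+20313753096=159721605680; T_15,6=14×3336118786+9957703756=56663366760
Read c(15,3) = 392156797824, c(15,4) = 310989260400, c(15,5) = 159721605680, c(15,6) = 56663366760.

392156797824, 310989260400, 159721605680, 56663366760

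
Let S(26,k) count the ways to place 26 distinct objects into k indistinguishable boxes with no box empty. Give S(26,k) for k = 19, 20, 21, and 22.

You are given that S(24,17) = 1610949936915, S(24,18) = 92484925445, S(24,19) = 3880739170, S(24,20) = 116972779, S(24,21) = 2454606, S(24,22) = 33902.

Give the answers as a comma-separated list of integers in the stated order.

6433839018750, 290622864675, 9759104355, 238929405

r25: T_25,18=18×92484925445+1610949936915=3275678594925; T_25,19=19×3880739170+92484925445=166218969675; T_25,20=20×116972779+3880739170=6220194750; T_25,21=21×2454606+116972779=168519505; T_25,22=22×33902+2454606=3200450
r26: T_26,19=19×166218969675+3275678594925=6433839018750; T_26,20=20×6220194750+166218969675=290622864675; T_26,21=21×168519505+6220194750=9759104355; T_26,22=22×3200450+168519505=238929405
Read S(26,19) = 6433839018750, S(26,20) = 290622864675, S(26,21) = 9759104355, S(26,22) = 238929405.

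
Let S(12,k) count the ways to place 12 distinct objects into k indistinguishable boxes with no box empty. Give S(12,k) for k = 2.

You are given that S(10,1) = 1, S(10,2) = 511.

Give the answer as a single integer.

2047

@11  (11,1):1·1+0→1, (11,2):511·2+1→1023
@12  (12,2):1023·2+1→2047
Read S(12,2) = 2047.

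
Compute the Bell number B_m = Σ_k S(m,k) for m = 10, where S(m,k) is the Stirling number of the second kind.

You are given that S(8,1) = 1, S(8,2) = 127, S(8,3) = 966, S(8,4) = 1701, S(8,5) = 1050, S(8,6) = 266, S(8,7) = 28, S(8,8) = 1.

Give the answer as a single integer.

115975

@9  (9,1):1·1+0→1, (9,2):127·2+1→255, (9,3):966·3+127→3025, (9,4):1701·4+966→7770, (9,5):1050·5+1701→6951, (9,6):266·6+1050→2646, (9,7):28·7+266→462, (9,8):1·8+28→36, (9,9):0·9+1→1
@10  (10,1):1·1+0→1, (10,2):255·2+1→511, (10,3):3025·3+255→9330, (10,4):7770·4+3025→34105, (10,5):6951·5+7770→42525, (10,6):2646·6+6951→22827, (10,7):462·7+2646→5880, (10,8):36·8+462→750, (10,9):1·9+36→45, (10,10):0·10+1→1
B_10 = ΣS(10,k) = 1+511+9330+34105+42525+22827+5880+750+45+1 = 115975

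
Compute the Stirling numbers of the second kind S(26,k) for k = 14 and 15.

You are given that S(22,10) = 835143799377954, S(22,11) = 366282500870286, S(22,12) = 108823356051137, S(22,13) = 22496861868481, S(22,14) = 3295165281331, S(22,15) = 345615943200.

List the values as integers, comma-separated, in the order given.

[23] T[23,11]:11*366282500870286+835143799377954=4864251308951100 · T[23,12]:12*108823356051137+366282500870286=1672162773483930 · T[23,13]:13*22496861868481+108823356051137=401282560341390 · T[23,14]:14*3295165281331+22496861868481=68629175807115 · T[23,15]:15*345615943200+3295165281331=8479404429331
[24] T[24,12]:12*1672162773483930+4864251308951100=24930204590758260 · T[24,13]:13*401282560341390+1672162773483930=6888836057922000 · T[24,14]:14*68629175807115+401282560341390=1362091021641000 · T[24,15]:15*8479404429331+68629175807115=195820242247080
[25] T[25,13]:13*6888836057922000+24930204590758260=114485073343744260 · T[25,14]:14*1362091021641000+6888836057922000=25958110360896000 · T[25,15]:15*195820242247080+1362091021641000=4299394655347200
[26] T[26,14]:14*25958110360896000+114485073343744260=477898618396288260 · T[26,15]:15*4299394655347200+25958110360896000=90449030191104000
Read S(26,14) = 477898618396288260, S(26,15) = 90449030191104000.

477898618396288260, 90449030191104000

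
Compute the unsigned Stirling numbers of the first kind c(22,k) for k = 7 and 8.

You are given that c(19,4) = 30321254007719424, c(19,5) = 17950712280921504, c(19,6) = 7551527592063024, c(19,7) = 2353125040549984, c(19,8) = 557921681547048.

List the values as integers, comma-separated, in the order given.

row 20: T[20][5]=19·17950712280921504+30321254007719424=371384787345228000  T[20][6]=19·7551527592063024+17950712280921504=161429736530118960  T[20][7]=19·2353125040549984+7551527592063024=52260903362512720  T[20][8]=19·557921681547048+2353125040549984=12953636989943896
row 21: T[21][6]=20·161429736530118960+371384787345228000=3599979517947607200  T[21][7]=20·52260903362512720+161429736530118960=1206647803780373360  T[21][8]=20·12953636989943896+52260903362512720=311333643161390640
row 22: T[22][7]=21·1206647803780373360+3599979517947607200=28939583397335447760  T[22][8]=21·311333643161390640+1206647803780373360=7744654310169576800
Read c(22,7) = 28939583397335447760, c(22,8) = 7744654310169576800.

28939583397335447760, 7744654310169576800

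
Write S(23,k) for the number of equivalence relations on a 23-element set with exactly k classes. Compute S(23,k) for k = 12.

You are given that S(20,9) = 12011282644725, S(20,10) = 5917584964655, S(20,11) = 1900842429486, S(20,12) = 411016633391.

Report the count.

1672162773483930

[21] T[21,10]:10*5917584964655+12011282644725=71187132291275 · T[21,11]:11*1900842429486+5917584964655=26826851689001 · T[21,12]:12*411016633391+1900842429486=6833042030178
[22] T[22,11]:11*26826851689001+71187132291275=366282500870286 · T[22,12]:12*6833042030178+26826851689001=108823356051137
[23] T[23,12]:12*108823356051137+366282500870286=1672162773483930
Read S(23,12) = 1672162773483930.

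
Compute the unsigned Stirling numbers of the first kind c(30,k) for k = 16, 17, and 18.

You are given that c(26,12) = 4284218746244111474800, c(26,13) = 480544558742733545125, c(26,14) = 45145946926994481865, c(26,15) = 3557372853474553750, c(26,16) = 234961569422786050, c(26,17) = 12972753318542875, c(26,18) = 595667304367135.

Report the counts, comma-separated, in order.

i=27: T(27,13)=4284218746244111474800+26·480544558742733545125=16778377273555183648050 | T(27,14)=480544558742733545125+26·45145946926994481865=1654339178844590073615 | T(27,15)=45145946926994481865+26·3557372853474553750=137637641117332879365 | T(27,16)=3557372853474553750+26·234961569422786050=9666373658466991050 | T(27,17)=234961569422786050+26·12972753318542875=572253155704900800 | T(27,18)=12972753318542875+26·595667304367135=28460103232088385
i=28: T(28,14)=16778377273555183648050+27·1654339178844590073615=61445535102359115635655 | T(28,15)=1654339178844590073615+27·137637641117332879365=5370555489012577816470 | T(28,16)=137637641117332879365+27·9666373658466991050=398629729895941637715 | T(28,17)=9666373658466991050+27·572253155704900800=25117208862499312650 | T(28,18)=572253155704900800+27·28460103232088385=1340675942971287195
i=29: T(29,15)=61445535102359115635655+28·5370555489012577816470=211821088794711294496815 | T(29,16)=5370555489012577816470+28·398629729895941637715=16532187926098943672490 | T(29,17)=398629729895941637715+28·25117208862499312650=1101911578045922391915 | T(29,18)=25117208862499312650+28·1340675942971287195=62656135265695354110
i=30: T(30,16)=211821088794711294496815+29·16532187926098943672490=691254538651580660999025 | T(30,17)=16532187926098943672490+29·1101911578045922391915=48487623689430693038025 | T(30,18)=1101911578045922391915+29·62656135265695354110=2918939500751087661105
Read c(30,16) = 691254538651580660999025, c(30,17) = 48487623689430693038025, c(30,18) = 2918939500751087661105.

691254538651580660999025, 48487623689430693038025, 2918939500751087661105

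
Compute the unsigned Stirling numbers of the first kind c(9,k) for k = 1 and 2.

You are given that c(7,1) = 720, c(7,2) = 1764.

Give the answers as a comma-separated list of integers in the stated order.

row 8: T[8][1]=7·720+0=5040  T[8][2]=7·1764+720=13068
row 9: T[9][1]=8·5040+0=40320  T[9][2]=8·13068+5040=109584
Read c(9,1) = 40320, c(9,2) = 109584.

40320, 109584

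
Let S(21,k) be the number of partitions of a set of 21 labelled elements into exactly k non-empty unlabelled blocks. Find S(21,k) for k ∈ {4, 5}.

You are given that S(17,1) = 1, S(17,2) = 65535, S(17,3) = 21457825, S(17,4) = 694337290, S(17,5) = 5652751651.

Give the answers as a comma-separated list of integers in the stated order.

row 18: T[18][1]=1·1+0=1  T[18][2]=2·65535+1=131071  T[18][3]=3·21457825+65535=64439010  T[18][4]=4·694337290+21457825=2798806985  T[18][5]=5·5652751651+694337290=28958095545
row 19: T[19][2]=2·131071+1=262143  T[19][3]=3·64439010+131071=193448101  T[19][4]=4·2798806985+64439010=11259666950  T[19][5]=5·28958095545+2798806985=147589284710
row 20: T[20][3]=3·193448101+262143=580606446  T[20][4]=4·11259666950+193448101=45232115901  T[20][5]=5·147589284710+11259666950=749206090500
row 21: T[21][4]=4·45232115901+580606446=181509070050  T[21][5]=5·749206090500+45232115901=3791262568401
Read S(21,4) = 181509070050, S(21,5) = 3791262568401.

181509070050, 3791262568401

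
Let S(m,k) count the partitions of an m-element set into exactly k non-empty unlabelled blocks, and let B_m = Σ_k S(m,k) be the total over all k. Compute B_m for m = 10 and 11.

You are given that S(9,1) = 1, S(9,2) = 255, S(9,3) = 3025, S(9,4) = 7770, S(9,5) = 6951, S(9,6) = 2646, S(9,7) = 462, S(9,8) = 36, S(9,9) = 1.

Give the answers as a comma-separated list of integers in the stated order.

@10  (10,1):1·1+0→1, (10,2):255·2+1→511, (10,3):3025·3+255→9330, (10,4):7770·4+3025→34105, (10,5):6951·5+7770→42525, (10,6):2646·6+6951→22827, (10,7):462·7+2646→5880, (10,8):36·8+462→750, (10,9):1·9+36→45, (10,10):0·10+1→1
@11  (11,1):1·1+0→1, (11,2):511·2+1→1023, (11,3):9330·3+511→28501, (11,4):34105·4+9330→145750, (11,5):42525·5+34105→246730, (11,6):22827·6+42525→179487, (11,7):5880·7+22827→63987, (11,8):750·8+5880→11880, (11,9):45·9+750→1155, (11,10):1·10+45→55, (11,11):0·11+1→1
B_10 = ΣS(10,k) = 1+511+9330+34105+42525+22827+5880+750+45+1 = 115975
B_11 = ΣS(11,k) = 1+1023+28501+145750+246730+179487+63987+11880+1155+55+1 = 678570

115975, 678570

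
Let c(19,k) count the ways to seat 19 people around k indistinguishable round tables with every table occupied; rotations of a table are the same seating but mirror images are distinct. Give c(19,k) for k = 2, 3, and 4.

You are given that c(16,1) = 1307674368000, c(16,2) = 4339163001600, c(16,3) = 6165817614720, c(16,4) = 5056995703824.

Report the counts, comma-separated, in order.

22376988058521600, 34012249593822720, 30321254007719424

i=17: T(17,1)=0+16·1307674368000=20922789888000 | T(17,2)=1307674368000+16·4339163001600=70734282393600 | T(17,3)=4339163001600+16·6165817614720=102992244837120 | T(17,4)=6165817614720+16·5056995703824=87077748875904
i=18: T(18,1)=0+17·20922789888000=355687428096000 | T(18,2)=20922789888000+17·70734282393600=1223405590579200 | T(18,3)=70734282393600+17·102992244837120=1821602444624640 | T(18,4)=102992244837120+17·87077748875904=1583313975727488
i=19: T(19,2)=355687428096000+18·1223405590579200=22376988058521600 | T(19,3)=1223405590579200+18·1821602444624640=34012249593822720 | T(19,4)=1821602444624640+18·1583313975727488=30321254007719424
Read c(19,2) = 22376988058521600, c(19,3) = 34012249593822720, c(19,4) = 30321254007719424.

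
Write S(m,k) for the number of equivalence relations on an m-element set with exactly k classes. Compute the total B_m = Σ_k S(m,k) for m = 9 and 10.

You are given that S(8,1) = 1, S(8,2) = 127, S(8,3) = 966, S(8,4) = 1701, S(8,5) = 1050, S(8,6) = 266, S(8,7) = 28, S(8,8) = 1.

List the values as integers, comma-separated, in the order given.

r9: T_9,1=1×1+0=1; T_9,2=2×127+1=255; T_9,3=3×966+127=3025; T_9,4=4×1701+966=7770; T_9,5=5×1050+1701=6951; T_9,6=6×266+1050=2646; T_9,7=7×28+266=462; T_9,8=8×1+28=36; T_9,9=9×0+1=1
r10: T_10,1=1×1+0=1; T_10,2=2×255+1=511; T_10,3=3×3025+255=9330; T_10,4=4×7770+3025=34105; T_10,5=5×6951+7770=42525; T_10,6=6×2646+6951=22827; T_10,7=7×462+2646=5880; T_10,8=8×36+462=750; T_10,9=9×1+36=45; T_10,10=10×0+1=1
B_9 = ΣS(9,k) = 1+255+3025+7770+6951+2646+462+36+1 = 21147
B_10 = ΣS(10,k) = 1+511+9330+34105+42525+22827+5880+750+45+1 = 115975

21147, 115975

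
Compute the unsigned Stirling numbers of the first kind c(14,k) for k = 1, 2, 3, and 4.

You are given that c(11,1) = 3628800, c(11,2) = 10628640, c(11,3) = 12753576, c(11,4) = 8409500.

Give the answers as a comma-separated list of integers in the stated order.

[12] T[12,1]:11*3628800+0=39916800 · T[12,2]:11*10628640+3628800=120543840 · T[12,3]:11*12753576+10628640=150917976 · T[12,4]:11*8409500+12753576=105258076
[13] T[13,1]:12*39916800+0=479001600 · T[13,2]:12*120543840+39916800=1486442880 · T[13,3]:12*150917976+120543840=1931559552 · T[13,4]:12*105258076+150917976=1414014888
[14] T[14,1]:13*479001600+0=6227020800 · T[14,2]:13*1486442880+479001600=19802759040 · T[14,3]:13*1931559552+1486442880=26596717056 · T[14,4]:13*1414014888+1931559552=20313753096
Read c(14,1) = 6227020800, c(14,2) = 19802759040, c(14,3) = 26596717056, c(14,4) = 20313753096.

6227020800, 19802759040, 26596717056, 20313753096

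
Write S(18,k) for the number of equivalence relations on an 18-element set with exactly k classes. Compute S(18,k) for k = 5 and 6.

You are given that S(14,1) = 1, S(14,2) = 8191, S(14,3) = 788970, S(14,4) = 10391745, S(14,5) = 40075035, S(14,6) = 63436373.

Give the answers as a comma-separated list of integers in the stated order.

28958095545, 110687251039

@15  (15,2):8191·2+1→16383, (15,3):788970·3+8191→2375101, (15,4):10391745·4+788970→42355950, (15,5):40075035·5+10391745→210766920, (15,6):63436373·6+40075035→420693273
@16  (16,3):2375101·3+16383→7141686, (16,4):42355950·4+2375101→171798901, (16,5):210766920·5+42355950→1096190550, (16,6):420693273·6+210766920→2734926558
@17  (17,4):171798901·4+7141686→694337290, (17,5):1096190550·5+171798901→5652751651, (17,6):2734926558·6+1096190550→17505749898
@18  (18,5):5652751651·5+694337290→28958095545, (18,6):17505749898·6+5652751651→110687251039
Read S(18,5) = 28958095545, S(18,6) = 110687251039.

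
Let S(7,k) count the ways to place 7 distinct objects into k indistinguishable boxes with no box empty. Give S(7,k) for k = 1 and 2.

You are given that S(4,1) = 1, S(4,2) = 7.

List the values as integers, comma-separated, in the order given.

1, 63

r5: T_5,1=1×1+0=1; T_5,2=2×7+1=15
r6: T_6,1=1×1+0=1; T_6,2=2×15+1=31
r7: T_7,1=1×1+0=1; T_7,2=2×31+1=63
Read S(7,1) = 1, S(7,2) = 63.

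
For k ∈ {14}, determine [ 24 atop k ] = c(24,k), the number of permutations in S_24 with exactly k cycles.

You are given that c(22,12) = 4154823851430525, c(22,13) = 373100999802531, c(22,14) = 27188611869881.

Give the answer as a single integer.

row 23: T[23][13]=22·373100999802531+4154823851430525=12363045847086207  T[23][14]=22·27188611869881+373100999802531=971250460939913
row 24: T[24][14]=23·971250460939913+12363045847086207=34701806448704206
Read c(24,14) = 34701806448704206.

34701806448704206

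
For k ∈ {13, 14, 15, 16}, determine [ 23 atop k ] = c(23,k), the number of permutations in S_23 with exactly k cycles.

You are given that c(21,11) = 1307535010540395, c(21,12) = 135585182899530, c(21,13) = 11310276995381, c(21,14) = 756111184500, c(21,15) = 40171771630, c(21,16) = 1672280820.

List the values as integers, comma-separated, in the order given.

12363045847086207, 971250460939913, 62382416421941, 3256091103430

@22  (22,12):135585182899530·21+1307535010540395→4154823851430525, (22,13):11310276995381·21+135585182899530→373100999802531, (22,14):756111184500·21+11310276995381→27188611869881, (22,15):40171771630·21+756111184500→1599718388730, (22,16):1672280820·21+40171771630→75289668850
@23  (23,13):373100999802531·22+4154823851430525→12363045847086207, (23,14):27188611869881·22+373100999802531→971250460939913, (23,15):1599718388730·22+27188611869881→62382416421941, (23,16):75289668850·22+1599718388730→3256091103430
Read c(23,13) = 12363045847086207, c(23,14) = 971250460939913, c(23,15) = 62382416421941, c(23,16) = 3256091103430.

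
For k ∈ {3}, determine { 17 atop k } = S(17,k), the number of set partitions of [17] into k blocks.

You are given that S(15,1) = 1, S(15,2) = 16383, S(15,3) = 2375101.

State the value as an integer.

21457825

r16: T_16,2=2×16383+1=32767; T_16,3=3×2375101+16383=7141686
r17: T_17,3=3×7141686+32767=21457825
Read S(17,3) = 21457825.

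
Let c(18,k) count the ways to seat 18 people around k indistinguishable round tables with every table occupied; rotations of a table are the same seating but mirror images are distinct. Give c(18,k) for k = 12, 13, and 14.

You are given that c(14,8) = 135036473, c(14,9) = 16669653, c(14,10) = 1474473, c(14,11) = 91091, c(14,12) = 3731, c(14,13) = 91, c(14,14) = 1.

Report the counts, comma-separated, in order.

row 15: T[15][9]=14·16669653+135036473=368411615  T[15][10]=14·1474473+16669653=37312275  T[15][11]=14·91091+1474473=2749747  T[15][12]=14·3731+91091=143325  T[15][13]=14·91+3731=5005  T[15][14]=14·1+91=105
row 16: T[16][10]=15·37312275+368411615=928095740  T[16][11]=15·2749747+37312275=78558480  T[16][12]=15·143325+2749747=4899622  T[16][13]=15·5005+143325=218400  T[16][14]=15·105+5005=6580
row 17: T[17][11]=16·78558480+928095740=2185031420  T[17][12]=16·4899622+78558480=156952432  T[17][13]=16·218400+4899622=8394022  T[17][14]=16·6580+218400=323680
row 18: T[18][12]=17·156952432+2185031420=4853222764  T[18][13]=17·8394022+156952432=299650806  T[18][14]=17·323680+8394022=13896582
Read c(18,12) = 4853222764, c(18,13) = 299650806, c(18,14) = 13896582.

4853222764, 299650806, 13896582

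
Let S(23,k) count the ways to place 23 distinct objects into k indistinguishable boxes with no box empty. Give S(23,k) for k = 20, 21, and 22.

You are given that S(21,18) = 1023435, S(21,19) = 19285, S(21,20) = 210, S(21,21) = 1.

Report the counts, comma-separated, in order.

1859550, 28336, 253

@22  (22,19):19285·19+1023435→1389850, (22,20):210·20+19285→23485, (22,21):1·21+210→231, (22,22):0·22+1→1
@23  (23,20):23485·20+1389850→1859550, (23,21):231·21+23485→28336, (23,22):1·22+231→253
Read S(23,20) = 1859550, S(23,21) = 28336, S(23,22) = 253.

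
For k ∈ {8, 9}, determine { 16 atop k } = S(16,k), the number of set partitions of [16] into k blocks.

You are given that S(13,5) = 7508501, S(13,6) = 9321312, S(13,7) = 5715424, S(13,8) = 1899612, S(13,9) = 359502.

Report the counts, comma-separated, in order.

2141764053, 820784250

@14  (14,6):9321312·6+7508501→63436373, (14,7):5715424·7+9321312→49329280, (14,8):1899612·8+5715424→20912320, (14,9):359502·9+1899612→5135130
@15  (15,7):49329280·7+63436373→408741333, (15,8):20912320·8+49329280→216627840, (15,9):5135130·9+20912320→67128490
@16  (16,8):216627840·8+408741333→2141764053, (16,9):67128490·9+216627840→820784250
Read S(16,8) = 2141764053, S(16,9) = 820784250.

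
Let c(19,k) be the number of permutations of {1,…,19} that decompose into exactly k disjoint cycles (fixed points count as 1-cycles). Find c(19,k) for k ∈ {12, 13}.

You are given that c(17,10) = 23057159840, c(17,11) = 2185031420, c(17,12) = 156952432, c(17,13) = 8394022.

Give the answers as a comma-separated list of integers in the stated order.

147560703732, 10246937272

row 18: T[18][11]=17·2185031420+23057159840=60202693980  T[18][12]=17·156952432+2185031420=4853222764  T[18][13]=17·8394022+156952432=299650806
row 19: T[19][12]=18·4853222764+60202693980=147560703732  T[19][13]=18·299650806+4853222764=10246937272
Read c(19,12) = 147560703732, c(19,13) = 10246937272.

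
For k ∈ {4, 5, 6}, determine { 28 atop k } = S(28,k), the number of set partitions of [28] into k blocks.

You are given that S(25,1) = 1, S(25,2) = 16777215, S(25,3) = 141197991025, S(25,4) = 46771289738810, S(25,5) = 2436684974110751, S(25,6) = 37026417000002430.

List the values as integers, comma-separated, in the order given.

[26] T[26,2]:2*16777215+1=33554431 · T[26,3]:3*141197991025+16777215=423610750290 · T[26,4]:4*46771289738810+141197991025=187226356946265 · T[26,5]:5*2436684974110751+46771289738810=12230196160292565 · T[26,6]:6*37026417000002430+2436684974110751=224595186974125331
[27] T[27,3]:3*423610750290+33554431=1270865805301 · T[27,4]:4*187226356946265+423610750290=749329038535350 · T[27,5]:5*12230196160292565+187226356946265=61338207158409090 · T[27,6]:6*224595186974125331+12230196160292565=1359801318005044551
[28] T[28,4]:4*749329038535350+1270865805301=2998587019946701 · T[28,5]:5*61338207158409090+749329038535350=307440364830580800 · T[28,6]:6*1359801318005044551+61338207158409090=8220146115188676396
Read S(28,4) = 2998587019946701, S(28,5) = 307440364830580800, S(28,6) = 8220146115188676396.

2998587019946701, 307440364830580800, 8220146115188676396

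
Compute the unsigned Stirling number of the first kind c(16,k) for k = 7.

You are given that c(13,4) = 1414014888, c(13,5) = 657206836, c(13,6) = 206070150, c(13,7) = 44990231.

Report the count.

@14  (14,5):657206836·13+1414014888→9957703756, (14,6):206070150·13+657206836→3336118786, (14,7):44990231·13+206070150→790943153
@15  (15,6):3336118786·14+9957703756→56663366760, (15,7):790943153·14+3336118786→14409322928
@16  (16,7):14409322928·15+56663366760→272803210680
Read c(16,7) = 272803210680.

272803210680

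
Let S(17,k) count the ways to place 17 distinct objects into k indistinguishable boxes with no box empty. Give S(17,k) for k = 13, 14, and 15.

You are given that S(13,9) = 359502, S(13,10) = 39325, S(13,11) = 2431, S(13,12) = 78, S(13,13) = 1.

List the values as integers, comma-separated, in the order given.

r14: T_14,10=10×39325+359502=752752; T_14,11=11×2431+39325=66066; T_14,12=12×78+2431=3367; T_14,13=13×1+78=91; T_14,14=14×0+1=1
r15: T_15,11=11×66066+752752=1479478; T_15,12=12×3367+66066=106470; T_15,13=13×91+3367=4550; T_15,14=14×1+91=105; T_15,15=15×0+1=1
r16: T_16,12=12×106470+1479478=2757118; T_16,13=13×4550+106470=165620; T_16,14=14×105+4550=6020; T_16,15=15×1+105=120
r17: T_17,13=13×165620+2757118=4910178; T_17,14=14×6020+165620=249900; T_17,15=15×120+6020=7820
Read S(17,13) = 4910178, S(17,14) = 249900, S(17,15) = 7820.

4910178, 249900, 7820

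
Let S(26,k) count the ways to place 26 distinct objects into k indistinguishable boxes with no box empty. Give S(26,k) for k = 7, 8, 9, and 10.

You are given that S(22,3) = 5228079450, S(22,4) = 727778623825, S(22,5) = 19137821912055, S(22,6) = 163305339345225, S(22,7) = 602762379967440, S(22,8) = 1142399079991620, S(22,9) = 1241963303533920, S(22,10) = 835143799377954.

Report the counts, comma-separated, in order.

row 23: T[23][4]=4·727778623825+5228079450=2916342574750  T[23][5]=5·19137821912055+727778623825=96416888184100  T[23][6]=6·163305339345225+19137821912055=998969857983405  T[23][7]=7·602762379967440+163305339345225=4382641999117305  T[23][8]=8·1142399079991620+602762379967440=9741955019900400  T[23][9]=9·1241963303533920+1142399079991620=12320068811796900  T[23][10]=10·835143799377954+1241963303533920=9593401297313460
row 24: T[24][5]=5·96416888184100+2916342574750=485000783495250  T[24][6]=6·998969857983405+96416888184100=6090236036084530  T[24][7]=7·4382641999117305+998969857983405=31677463851804540  T[24][8]=8·9741955019900400+4382641999117305=82318282158320505  T[24][9]=9·12320068811796900+9741955019900400=120622574326072500  T[24][10]=10·9593401297313460+12320068811796900=108254081784931500
row 25: T[25][6]=6·6090236036084530+485000783495250=37026417000002430  T[25][7]=7·31677463851804540+6090236036084530=227832482998716310  T[25][8]=8·82318282158320505+31677463851804540=690223721118368580  T[25][9]=9·120622574326072500+82318282158320505=1167921451092973005  T[25][10]=10·108254081784931500+120622574326072500=1203163392175387500
row 26: T[26][7]=7·227832482998716310+37026417000002430=1631853797991016600  T[26][8]=8·690223721118368580+227832482998716310=5749622251945664950  T[26][9]=9·1167921451092973005+690223721118368580=11201516780955125625  T[26][10]=10·1203163392175387500+1167921451092973005=13199555372846848005
Read S(26,7) = 1631853797991016600, S(26,8) = 5749622251945664950, S(26,9) = 11201516780955125625, S(26,10) = 13199555372846848005.

1631853797991016600, 5749622251945664950, 11201516780955125625, 13199555372846848005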